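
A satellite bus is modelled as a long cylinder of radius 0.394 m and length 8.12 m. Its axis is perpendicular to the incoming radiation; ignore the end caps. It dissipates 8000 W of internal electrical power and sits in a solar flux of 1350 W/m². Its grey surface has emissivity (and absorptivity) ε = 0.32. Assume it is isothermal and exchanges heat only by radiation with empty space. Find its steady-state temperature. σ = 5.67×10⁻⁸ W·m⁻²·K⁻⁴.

T ≈ 414 K

At steady state, absorbed solar power + internal power = radiated power.
Absorbed: α·S·A_cross = 0.32·1350·6.399 = 2764 W (cross-section 2rL).
Total input = 2764 + 8000 = 10760 W.
Radiated: εσ·A_surf·T⁴ with A_surf = 2πrL = 20.10 m².
T⁴ = 10760/(0.32·5.67×10⁻⁸·20.10) = 2.951×10¹⁰ K⁴.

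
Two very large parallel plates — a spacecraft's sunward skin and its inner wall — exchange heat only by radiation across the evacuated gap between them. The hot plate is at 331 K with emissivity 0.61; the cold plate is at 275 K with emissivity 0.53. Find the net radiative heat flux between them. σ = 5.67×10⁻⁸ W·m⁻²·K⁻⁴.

q ≈ 141 W/m²

For two infinite grey parallel plates, q = σ(T₁⁴ − T₂⁴)/(1/ε₁ + 1/ε₂ − 1).
T₁⁴ − T₂⁴ = 1.200×10¹⁰ − 5.719×10⁹ = 6.284×10⁹ K⁴.
1/ε₁ + 1/ε₂ − 1 = 1.639 + 1.887 − 1 = 2.526.
q = 5.67×10⁻⁸ × 6.284×10⁹ / 2.526.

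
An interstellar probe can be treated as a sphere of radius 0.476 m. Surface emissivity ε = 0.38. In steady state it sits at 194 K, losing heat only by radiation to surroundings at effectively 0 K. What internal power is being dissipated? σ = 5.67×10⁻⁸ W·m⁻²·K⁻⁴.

P ≈ 86.9 W

Steady state: P = εσA T⁴.
A = 4πr² = 2.847 m²; T⁴ = (194)⁴ = 1.416×10⁹ K⁴.
P = 0.38 × 5.67×10⁻⁸ × 2.847 × 1.416×10⁹.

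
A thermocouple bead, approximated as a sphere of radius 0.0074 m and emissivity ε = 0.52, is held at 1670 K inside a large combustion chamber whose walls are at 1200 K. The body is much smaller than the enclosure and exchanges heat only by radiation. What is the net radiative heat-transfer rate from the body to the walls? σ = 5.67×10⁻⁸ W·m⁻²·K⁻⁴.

P_net ≈ 116 W

For a small grey body in a large enclosure: P_net = εσA(T_body⁴ − T_wall⁴).
A = 4πr² = 6.881×10⁻⁴ m²; T_body⁴ − T_wall⁴ = 7.778×10¹² − 2.074×10¹² = 5.704×10¹² K⁴.
|P_net| = 0.52·5.67×10⁻⁸·6.881×10⁻⁴·5.704×10¹².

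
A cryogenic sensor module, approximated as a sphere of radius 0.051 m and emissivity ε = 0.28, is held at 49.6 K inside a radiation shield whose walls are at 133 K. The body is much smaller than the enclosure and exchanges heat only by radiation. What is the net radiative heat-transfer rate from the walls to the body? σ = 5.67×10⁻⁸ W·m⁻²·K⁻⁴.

For a small grey body in a large enclosure: P_net = εσA(T_body⁴ − T_wall⁴).
A = 4πr² = 0.03269 m²; T_body⁴ − T_wall⁴ = 6.052×10⁶ − 3.129×10⁸ = -3.068×10⁸ K⁴.
|P_net| = 0.28·5.67×10⁻⁸·0.03269·3.068×10⁸.

P_net ≈ 0.159 W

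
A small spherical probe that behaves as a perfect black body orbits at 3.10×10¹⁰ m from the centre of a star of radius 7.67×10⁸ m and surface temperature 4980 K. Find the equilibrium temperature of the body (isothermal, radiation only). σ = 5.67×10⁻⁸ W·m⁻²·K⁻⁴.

T ≈ 554 K

The star's surface emits σT_*⁴; at distance d the flux is S = σT_*⁴(R_*/d)².
S = 5.67×10⁻⁸·(4980)⁴·(7.67×10⁸/3.10×10¹⁰)² = 21350 W/m².
For an isothermal sphere T⁴ = (1−a)S/(4σ) = 9.413×10¹⁰ K⁴.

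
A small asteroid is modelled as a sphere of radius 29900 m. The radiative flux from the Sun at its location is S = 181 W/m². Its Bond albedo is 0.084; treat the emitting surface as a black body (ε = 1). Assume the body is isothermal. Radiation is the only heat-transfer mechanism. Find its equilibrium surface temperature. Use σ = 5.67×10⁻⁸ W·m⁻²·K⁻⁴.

At equilibrium, absorbed power = emitted power.
Absorbing cross-section = πr² = 2.809×10⁹ m²; emitting surface = 4πr² = 1.123×10¹⁰ m² (ratio 4).
(1−a)S·A_cross = εσ·A_surf·T⁴  ⇒  T⁴ = (1−a)S/(4σ).
T⁴ = 0.916·181/(4·5.67×10⁻⁸) = 7.310×10⁸ K⁴.
T = (7.310×10⁸)^(1/4).

T ≈ 164 K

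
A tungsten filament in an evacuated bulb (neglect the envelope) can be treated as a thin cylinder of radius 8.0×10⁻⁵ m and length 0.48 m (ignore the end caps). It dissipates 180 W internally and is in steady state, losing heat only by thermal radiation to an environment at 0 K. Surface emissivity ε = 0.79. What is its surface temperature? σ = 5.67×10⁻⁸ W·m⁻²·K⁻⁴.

T ≈ 2020 K

Steady state: internal power = radiated power, P = εσA T⁴.
Radiating area A = 2πrL = 2.413×10⁻⁴ m².
T⁴ = P/(εσA) = 180/(0.79·5.67×10⁻⁸·2.413×10⁻⁴) = 1.666×10¹³ K⁴.
T = (1.666×10¹³)^(1/4).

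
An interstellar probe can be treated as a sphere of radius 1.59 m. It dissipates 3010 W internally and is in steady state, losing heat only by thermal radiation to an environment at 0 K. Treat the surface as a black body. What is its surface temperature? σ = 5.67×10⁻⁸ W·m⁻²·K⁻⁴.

T ≈ 202 K

Steady state: internal power = radiated power, P = εσA T⁴.
Radiating area A = 4πr² = 31.77 m².
T⁴ = P/(εσA) = 3010/(1.0·5.67×10⁻⁸·31.77) = 1.671×10⁹ K⁴.
T = (1.671×10⁹)^(1/4).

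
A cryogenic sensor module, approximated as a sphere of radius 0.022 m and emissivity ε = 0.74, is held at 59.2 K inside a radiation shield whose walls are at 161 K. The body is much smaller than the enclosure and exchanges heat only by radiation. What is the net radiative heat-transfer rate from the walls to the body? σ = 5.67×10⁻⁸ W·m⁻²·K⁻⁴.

For a small grey body in a large enclosure: P_net = εσA(T_body⁴ − T_wall⁴).
A = 4πr² = 0.006082 m²; T_body⁴ − T_wall⁴ = 1.228×10⁷ − 6.719×10⁸ = -6.596×10⁸ K⁴.
|P_net| = 0.74·5.67×10⁻⁸·0.006082·6.596×10⁸.

P_net ≈ 0.168 W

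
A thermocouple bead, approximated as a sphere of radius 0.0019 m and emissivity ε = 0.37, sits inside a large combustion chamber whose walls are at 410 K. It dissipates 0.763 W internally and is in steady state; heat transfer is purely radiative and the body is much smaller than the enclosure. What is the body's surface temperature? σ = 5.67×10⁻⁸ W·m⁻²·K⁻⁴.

T ≈ 954 K

For a small grey body in a large enclosure, net radiated power = εσA(T⁴ − T_w⁴).
Steady state: P = εσA(T⁴ − T_w⁴) with A = 4πr² = 4.536×10⁻⁵ m².
T⁴ = P/(εσA) + T_w⁴ = 0.763/(0.37·5.67×10⁻⁸·4.536×10⁻⁵) + (410)⁴
    = 8.017×10¹¹ + 2.826×10¹⁰ = 8.300×10¹¹ K⁴.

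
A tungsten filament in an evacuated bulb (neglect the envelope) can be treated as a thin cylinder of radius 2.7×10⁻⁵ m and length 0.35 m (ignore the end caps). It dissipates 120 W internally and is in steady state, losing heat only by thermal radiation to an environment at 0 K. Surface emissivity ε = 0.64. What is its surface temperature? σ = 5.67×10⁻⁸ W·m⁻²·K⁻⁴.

T ≈ 2730 K

Steady state: internal power = radiated power, P = εσA T⁴.
Radiating area A = 2πrL = 5.938×10⁻⁵ m².
T⁴ = P/(εσA) = 120/(0.64·5.67×10⁻⁸·5.938×10⁻⁵) = 5.569×10¹³ K⁴.
T = (5.569×10¹³)^(1/4).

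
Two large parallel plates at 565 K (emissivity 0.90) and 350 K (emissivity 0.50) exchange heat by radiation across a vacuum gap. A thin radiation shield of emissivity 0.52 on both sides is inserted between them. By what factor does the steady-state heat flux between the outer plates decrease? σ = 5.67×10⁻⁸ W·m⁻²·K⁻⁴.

factor ≈ 2.35

Without shield: q₀ = σΔ(T⁴)/(1/ε₁+1/ε₂−1) with denominator 2.111.
With shield the two gaps are in series; the resistances add: (1/ε₁+1/ε_s−1)+(1/ε_s+1/ε₂−1) = 2.034+2.923 = 4.957.
Heat-flux ratio q₀/q = 4.957/2.111.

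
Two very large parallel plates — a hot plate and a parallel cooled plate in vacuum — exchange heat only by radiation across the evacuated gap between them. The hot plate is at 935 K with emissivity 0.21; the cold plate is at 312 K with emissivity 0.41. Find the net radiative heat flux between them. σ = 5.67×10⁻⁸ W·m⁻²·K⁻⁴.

q ≈ 6900 W/m²

For two infinite grey parallel plates, q = σ(T₁⁴ − T₂⁴)/(1/ε₁ + 1/ε₂ − 1).
T₁⁴ − T₂⁴ = 7.643×10¹¹ − 9.476×10⁹ = 7.548×10¹¹ K⁴.
1/ε₁ + 1/ε₂ − 1 = 4.762 + 2.439 − 1 = 6.201.
q = 5.67×10⁻⁸ × 7.548×10¹¹ / 6.201.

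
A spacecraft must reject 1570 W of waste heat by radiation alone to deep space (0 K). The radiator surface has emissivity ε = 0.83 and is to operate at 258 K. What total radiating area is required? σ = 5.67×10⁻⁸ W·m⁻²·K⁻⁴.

A ≈ 7.53 m²

P = εσA T⁴ ⇒ A = P/(εσT⁴).
T⁴ = 4.431×10⁹ K⁴.
A = 1570/(0.83 × 5.67×10⁻⁸ × 4.431×10⁹).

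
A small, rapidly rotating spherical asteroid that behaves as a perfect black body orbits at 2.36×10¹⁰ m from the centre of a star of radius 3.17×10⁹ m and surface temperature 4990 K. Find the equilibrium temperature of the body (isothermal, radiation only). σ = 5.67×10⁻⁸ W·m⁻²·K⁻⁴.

The star's surface emits σT_*⁴; at distance d the flux is S = σT_*⁴(R_*/d)².
S = 5.67×10⁻⁸·(4990)⁴·(3.17×10⁹/2.36×10¹⁰)² = 6.343×10⁵ W/m².
For an isothermal sphere T⁴ = (1−a)S/(4σ) = 2.797×10¹² K⁴.

T ≈ 1290 K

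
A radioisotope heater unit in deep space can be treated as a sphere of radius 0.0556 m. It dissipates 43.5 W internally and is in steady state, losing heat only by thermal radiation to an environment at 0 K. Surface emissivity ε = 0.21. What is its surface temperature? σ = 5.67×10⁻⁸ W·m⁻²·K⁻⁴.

T ≈ 554 K

Steady state: internal power = radiated power, P = εσA T⁴.
Radiating area A = 4πr² = 0.03885 m².
T⁴ = P/(εσA) = 43.5/(0.21·5.67×10⁻⁸·0.03885) = 9.404×10¹⁰ K⁴.
T = (9.404×10¹⁰)^(1/4).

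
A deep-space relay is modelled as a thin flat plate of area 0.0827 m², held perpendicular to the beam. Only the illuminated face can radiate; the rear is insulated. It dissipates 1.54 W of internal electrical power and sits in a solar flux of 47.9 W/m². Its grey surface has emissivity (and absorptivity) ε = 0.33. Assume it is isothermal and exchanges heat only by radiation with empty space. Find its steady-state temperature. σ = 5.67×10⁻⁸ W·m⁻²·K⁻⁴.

At steady state, absorbed solar power + internal power = radiated power.
Absorbed: α·S·A_cross = 0.33·47.9·0.08270 = 1.307 W (cross-section A).
Total input = 1.307 + 1.54 = 2.847 W.
Radiated: εσ·A_surf·T⁴ with A_surf = A = 0.08270 m².
T⁴ = 2.847/(0.33·5.67×10⁻⁸·0.08270) = 1.840×10⁹ K⁴.

T ≈ 207 K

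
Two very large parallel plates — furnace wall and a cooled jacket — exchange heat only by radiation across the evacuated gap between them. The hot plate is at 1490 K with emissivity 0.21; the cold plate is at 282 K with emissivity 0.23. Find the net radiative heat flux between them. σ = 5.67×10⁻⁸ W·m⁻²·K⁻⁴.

q ≈ 34400 W/m²

For two infinite grey parallel plates, q = σ(T₁⁴ − T₂⁴)/(1/ε₁ + 1/ε₂ − 1).
T₁⁴ − T₂⁴ = 4.929×10¹² − 6.324×10⁹ = 4.923×10¹² K⁴.
1/ε₁ + 1/ε₂ − 1 = 4.762 + 4.348 − 1 = 8.110.
q = 5.67×10⁻⁸ × 4.923×10¹² / 8.110.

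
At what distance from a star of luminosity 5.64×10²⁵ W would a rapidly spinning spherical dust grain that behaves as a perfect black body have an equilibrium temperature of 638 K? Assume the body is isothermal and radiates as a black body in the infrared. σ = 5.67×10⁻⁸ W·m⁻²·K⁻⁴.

For an isothermal black-emitting sphere, (1−a)S·πr² = σ·4πr²·T⁴ ⇒ S = 4σT⁴/(1−a).
S = 4·5.67×10⁻⁸·(638)⁴/1.00 = 37580 W/m².
Flux falls as S = L/(4πd²), so d = √(L/(4πS)) = √(5.64×10²⁵/(4π·37580)).

d ≈ 1.09×10¹⁰ m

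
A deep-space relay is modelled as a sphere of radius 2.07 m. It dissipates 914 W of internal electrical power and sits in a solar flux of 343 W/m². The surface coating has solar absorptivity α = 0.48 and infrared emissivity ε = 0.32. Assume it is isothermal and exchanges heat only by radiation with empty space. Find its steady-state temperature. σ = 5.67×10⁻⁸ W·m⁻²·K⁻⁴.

At steady state, absorbed solar power + internal power = radiated power.
Absorbed: α·S·A_cross = 0.48·343·13.46 = 2216 W (cross-section πr²).
Total input = 2216 + 914 = 3130 W.
Radiated: εσ·A_surf·T⁴ with A_surf = 4πr² = 53.85 m².
T⁴ = 3130/(0.32·5.67×10⁻⁸·53.85) = 3.204×10⁹ K⁴.

T ≈ 238 K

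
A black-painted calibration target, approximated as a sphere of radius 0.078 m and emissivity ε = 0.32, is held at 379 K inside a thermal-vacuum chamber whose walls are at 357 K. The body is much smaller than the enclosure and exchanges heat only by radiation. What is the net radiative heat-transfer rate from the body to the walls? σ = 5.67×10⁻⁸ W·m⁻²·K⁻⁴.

P_net ≈ 6.09 W

For a small grey body in a large enclosure: P_net = εσA(T_body⁴ − T_wall⁴).
A = 4πr² = 0.07645 m²; T_body⁴ − T_wall⁴ = 2.063×10¹⁰ − 1.624×10¹⁰ = 4.389×10⁹ K⁴.
|P_net| = 0.32·5.67×10⁻⁸·0.07645·4.389×10⁹.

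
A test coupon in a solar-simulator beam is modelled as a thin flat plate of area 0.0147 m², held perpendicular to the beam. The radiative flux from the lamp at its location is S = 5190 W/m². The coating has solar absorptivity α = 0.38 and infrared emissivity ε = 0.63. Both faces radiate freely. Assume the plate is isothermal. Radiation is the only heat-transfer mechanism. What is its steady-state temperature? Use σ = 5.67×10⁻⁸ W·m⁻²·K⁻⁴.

T ≈ 408 K

At equilibrium, absorbed power = emitted power.
Absorbing cross-section = A = 0.01470 m²; emitting surface = 2A = 0.02940 m² (ratio 2).
αS·A_cross = εσ·A_surf·T⁴  ⇒  T⁴ = αS/(ε·2σ).
T⁴ = 0.380·5190/(0.63·2·5.67×10⁻⁸) = 2.761×10¹⁰ K⁴.
T = (2.761×10¹⁰)^(1/4).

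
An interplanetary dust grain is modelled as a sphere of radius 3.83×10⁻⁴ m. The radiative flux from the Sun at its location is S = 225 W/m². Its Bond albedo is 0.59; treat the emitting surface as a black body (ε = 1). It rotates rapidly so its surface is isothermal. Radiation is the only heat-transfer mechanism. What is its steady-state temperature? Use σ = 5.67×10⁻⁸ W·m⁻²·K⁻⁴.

T ≈ 142 K

At equilibrium, absorbed power = emitted power.
Absorbing cross-section = πr² = 4.608×10⁻⁷ m²; emitting surface = 4πr² = 1.843×10⁻⁶ m² (ratio 4).
(1−a)S·A_cross = εσ·A_surf·T⁴  ⇒  T⁴ = (1−a)S/(4σ).
T⁴ = 0.410·225/(4·5.67×10⁻⁸) = 4.067×10⁸ K⁴.
T = (4.067×10⁸)^(1/4).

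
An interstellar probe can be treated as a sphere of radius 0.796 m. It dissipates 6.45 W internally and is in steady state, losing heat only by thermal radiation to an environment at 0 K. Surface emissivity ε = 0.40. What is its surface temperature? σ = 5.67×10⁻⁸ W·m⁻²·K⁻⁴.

T ≈ 77.3 K

Steady state: internal power = radiated power, P = εσA T⁴.
Radiating area A = 4πr² = 7.962 m².
T⁴ = P/(εσA) = 6.45/(0.40·5.67×10⁻⁸·7.962) = 3.572×10⁷ K⁴.
T = (3.572×10⁷)^(1/4).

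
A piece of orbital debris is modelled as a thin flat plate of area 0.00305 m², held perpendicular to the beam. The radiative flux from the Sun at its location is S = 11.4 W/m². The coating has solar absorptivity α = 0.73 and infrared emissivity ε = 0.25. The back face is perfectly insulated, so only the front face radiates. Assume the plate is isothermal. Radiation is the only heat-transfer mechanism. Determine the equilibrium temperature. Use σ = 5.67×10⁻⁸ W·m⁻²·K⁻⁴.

At equilibrium, absorbed power = emitted power.
Absorbing cross-section = A = 0.003050 m²; emitting surface = A = 0.003050 m² (ratio 1).
αS·A_cross = εσ·A_surf·T⁴  ⇒  T⁴ = αS/(ε·1σ).
T⁴ = 0.730·11.4/(0.25·1·5.67×10⁻⁸) = 5.871×10⁸ K⁴.
T = (5.871×10⁸)^(1/4).

T ≈ 156 K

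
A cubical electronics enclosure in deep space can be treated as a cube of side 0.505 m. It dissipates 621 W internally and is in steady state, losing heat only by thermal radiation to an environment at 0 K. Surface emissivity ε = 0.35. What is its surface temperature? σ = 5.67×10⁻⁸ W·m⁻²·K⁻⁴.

T ≈ 378 K

Steady state: internal power = radiated power, P = εσA T⁴.
Radiating area A = 6L² = 1.530 m².
T⁴ = P/(εσA) = 621/(0.35·5.67×10⁻⁸·1.530) = 2.045×10¹⁰ K⁴.
T = (2.045×10¹⁰)^(1/4).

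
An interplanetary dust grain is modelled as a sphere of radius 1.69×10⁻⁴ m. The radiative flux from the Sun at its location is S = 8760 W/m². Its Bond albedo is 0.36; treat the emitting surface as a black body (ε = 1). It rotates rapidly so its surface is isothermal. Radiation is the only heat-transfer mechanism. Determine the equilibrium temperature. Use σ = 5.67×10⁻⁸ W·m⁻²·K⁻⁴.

T ≈ 397 K

At equilibrium, absorbed power = emitted power.
Absorbing cross-section = πr² = 8.973×10⁻⁸ m²; emitting surface = 4πr² = 3.589×10⁻⁷ m² (ratio 4).
(1−a)S·A_cross = εσ·A_surf·T⁴  ⇒  T⁴ = (1−a)S/(4σ).
T⁴ = 0.640·8760/(4·5.67×10⁻⁸) = 2.472×10¹⁰ K⁴.
T = (2.472×10¹⁰)^(1/4).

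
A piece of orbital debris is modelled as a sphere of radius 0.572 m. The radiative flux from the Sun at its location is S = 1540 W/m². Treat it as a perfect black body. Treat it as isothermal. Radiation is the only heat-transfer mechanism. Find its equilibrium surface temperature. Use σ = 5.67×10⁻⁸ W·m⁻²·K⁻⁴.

At equilibrium, absorbed power = emitted power.
Absorbing cross-section = πr² = 1.028 m²; emitting surface = 4πr² = 4.112 m² (ratio 4).
S·A_cross = εσ·A_surf·T⁴  ⇒  T⁴ = S/(4σ).
T⁴ = 1.00·1540/(4·5.67×10⁻⁸) = 6.790×10⁹ K⁴.
T = (6.790×10⁹)^(1/4).

T ≈ 287 K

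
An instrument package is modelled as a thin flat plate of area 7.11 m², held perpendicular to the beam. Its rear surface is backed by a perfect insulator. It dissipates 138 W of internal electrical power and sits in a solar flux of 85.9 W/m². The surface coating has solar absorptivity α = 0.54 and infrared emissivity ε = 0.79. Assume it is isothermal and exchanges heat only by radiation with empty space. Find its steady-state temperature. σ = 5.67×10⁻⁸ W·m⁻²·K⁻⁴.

At steady state, absorbed solar power + internal power = radiated power.
Absorbed: α·S·A_cross = 0.54·85.9·7.110 = 329.8 W (cross-section A).
Total input = 329.8 + 138 = 467.8 W.
Radiated: εσ·A_surf·T⁴ with A_surf = A = 7.110 m².
T⁴ = 467.8/(0.79·5.67×10⁻⁸·7.110) = 1.469×10⁹ K⁴.

T ≈ 196 K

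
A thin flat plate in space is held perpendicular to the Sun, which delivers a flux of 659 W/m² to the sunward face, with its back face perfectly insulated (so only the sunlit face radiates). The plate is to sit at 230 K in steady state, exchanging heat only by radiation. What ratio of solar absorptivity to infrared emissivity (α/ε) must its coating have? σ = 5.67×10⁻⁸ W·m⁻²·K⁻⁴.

α/ε ≈ 0.241

Balance: αS·A = εσ·1A·T⁴ ⇒ α/ε = σT⁴/S.
α/ε = 5.67×10⁻⁸·(230)⁴/659 = 5.67×10⁻⁸·2.798×10⁹/659.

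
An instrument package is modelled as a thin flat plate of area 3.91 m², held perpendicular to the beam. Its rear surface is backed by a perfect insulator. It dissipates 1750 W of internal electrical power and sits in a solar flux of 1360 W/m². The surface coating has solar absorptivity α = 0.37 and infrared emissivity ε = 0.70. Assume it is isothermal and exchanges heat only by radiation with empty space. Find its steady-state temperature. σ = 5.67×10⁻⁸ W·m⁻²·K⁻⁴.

At steady state, absorbed solar power + internal power = radiated power.
Absorbed: α·S·A_cross = 0.37·1360·3.910 = 1968 W (cross-section A).
Total input = 1968 + 1750 = 3718 W.
Radiated: εσ·A_surf·T⁴ with A_surf = A = 3.910 m².
T⁴ = 3718/(0.70·5.67×10⁻⁸·3.910) = 2.395×10¹⁰ K⁴.

T ≈ 393 K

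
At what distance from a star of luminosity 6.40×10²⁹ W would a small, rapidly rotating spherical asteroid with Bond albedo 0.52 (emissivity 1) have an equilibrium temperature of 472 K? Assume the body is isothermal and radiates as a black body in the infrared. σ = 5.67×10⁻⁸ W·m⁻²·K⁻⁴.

For an isothermal black-emitting sphere, (1−a)S·πr² = σ·4πr²·T⁴ ⇒ S = 4σT⁴/(1−a).
S = 4·5.67×10⁻⁸·(472)⁴/0.480 = 23450 W/m².
Flux falls as S = L/(4πd²), so d = √(L/(4πS)) = √(6.40×10²⁹/(4π·23450)).

d ≈ 1.47×10¹² m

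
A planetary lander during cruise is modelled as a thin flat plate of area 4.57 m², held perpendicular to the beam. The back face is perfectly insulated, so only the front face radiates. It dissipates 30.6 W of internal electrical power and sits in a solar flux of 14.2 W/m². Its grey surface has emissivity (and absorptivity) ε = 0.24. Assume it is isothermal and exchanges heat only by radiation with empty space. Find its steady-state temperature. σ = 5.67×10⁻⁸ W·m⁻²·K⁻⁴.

T ≈ 165 K

At steady state, absorbed solar power + internal power = radiated power.
Absorbed: α·S·A_cross = 0.24·14.2·4.570 = 15.57 W (cross-section A).
Total input = 15.57 + 30.6 = 46.17 W.
Radiated: εσ·A_surf·T⁴ with A_surf = A = 4.570 m².
T⁴ = 46.17/(0.24·5.67×10⁻⁸·4.570) = 7.425×10⁸ K⁴.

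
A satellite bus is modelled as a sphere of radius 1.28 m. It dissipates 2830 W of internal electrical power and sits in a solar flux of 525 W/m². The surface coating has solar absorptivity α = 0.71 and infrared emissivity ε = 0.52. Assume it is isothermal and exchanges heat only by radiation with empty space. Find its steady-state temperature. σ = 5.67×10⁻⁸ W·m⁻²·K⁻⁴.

At steady state, absorbed solar power + internal power = radiated power.
Absorbed: α·S·A_cross = 0.71·525·5.147 = 1919 W (cross-section πr²).
Total input = 1919 + 2830 = 4749 W.
Radiated: εσ·A_surf·T⁴ with A_surf = 4πr² = 20.59 m².
T⁴ = 4749/(0.52·5.67×10⁻⁸·20.59) = 7.823×10⁹ K⁴.

T ≈ 297 K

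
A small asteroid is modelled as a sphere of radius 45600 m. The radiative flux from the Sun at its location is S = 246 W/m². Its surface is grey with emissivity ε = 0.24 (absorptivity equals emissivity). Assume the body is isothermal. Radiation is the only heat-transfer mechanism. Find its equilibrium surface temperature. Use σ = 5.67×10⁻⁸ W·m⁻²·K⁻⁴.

At equilibrium, absorbed power = emitted power.
Absorbing cross-section = πr² = 6.533×10⁹ m²; emitting surface = 4πr² = 2.613×10¹⁰ m² (ratio 4).
εS·A_cross = εσ·A_surf·T⁴  ⇒  T⁴ = S/(4σ)   (ε cancels).
T⁴ = 246/(4·5.67×10⁻⁸) = 1.085×10⁹ K⁴.
T = (1.085×10⁹)^(1/4).

T ≈ 181 K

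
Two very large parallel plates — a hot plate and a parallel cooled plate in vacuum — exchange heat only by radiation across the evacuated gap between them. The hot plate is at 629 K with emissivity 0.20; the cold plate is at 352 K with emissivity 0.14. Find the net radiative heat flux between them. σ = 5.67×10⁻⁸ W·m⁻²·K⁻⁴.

For two infinite grey parallel plates, q = σ(T₁⁴ − T₂⁴)/(1/ε₁ + 1/ε₂ − 1).
T₁⁴ − T₂⁴ = 1.565×10¹¹ − 1.535×10¹⁰ = 1.412×10¹¹ K⁴.
1/ε₁ + 1/ε₂ − 1 = 5.000 + 7.143 − 1 = 11.14.
q = 5.67×10⁻⁸ × 1.412×10¹¹ / 11.14.

q ≈ 718 W/m²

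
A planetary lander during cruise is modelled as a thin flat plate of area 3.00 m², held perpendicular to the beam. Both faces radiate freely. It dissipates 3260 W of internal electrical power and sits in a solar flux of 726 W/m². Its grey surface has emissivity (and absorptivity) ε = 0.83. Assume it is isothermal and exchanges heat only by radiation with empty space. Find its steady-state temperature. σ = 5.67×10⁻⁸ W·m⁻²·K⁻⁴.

At steady state, absorbed solar power + internal power = radiated power.
Absorbed: α·S·A_cross = 0.83·726·3.000 = 1808 W (cross-section A).
Total input = 1808 + 3260 = 5068 W.
Radiated: εσ·A_surf·T⁴ with A_surf = 2A = 6.000 m².
T⁴ = 5068/(0.83·5.67×10⁻⁸·6.000) = 1.795×10¹⁰ K⁴.

T ≈ 366 K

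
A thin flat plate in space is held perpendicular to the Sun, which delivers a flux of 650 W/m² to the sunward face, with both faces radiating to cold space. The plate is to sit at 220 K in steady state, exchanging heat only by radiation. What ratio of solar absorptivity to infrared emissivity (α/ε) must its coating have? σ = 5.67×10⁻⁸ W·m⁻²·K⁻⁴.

Balance: αS·A = εσ·2A·T⁴ ⇒ α/ε = 2σT⁴/S.
α/ε = 2·5.67×10⁻⁸·(220)⁴/650 = 2·5.67×10⁻⁸·2.343×10⁹/650.

α/ε ≈ 0.409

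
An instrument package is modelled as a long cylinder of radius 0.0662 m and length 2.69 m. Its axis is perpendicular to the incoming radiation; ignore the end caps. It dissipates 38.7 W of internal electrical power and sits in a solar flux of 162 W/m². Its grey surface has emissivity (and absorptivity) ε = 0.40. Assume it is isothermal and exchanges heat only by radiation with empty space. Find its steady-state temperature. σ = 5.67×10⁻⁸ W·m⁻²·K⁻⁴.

At steady state, absorbed solar power + internal power = radiated power.
Absorbed: α·S·A_cross = 0.40·162·0.3562 = 23.08 W (cross-section 2rL).
Total input = 23.08 + 38.7 = 61.78 W.
Radiated: εσ·A_surf·T⁴ with A_surf = 2πrL = 1.119 m².
T⁴ = 61.78/(0.40·5.67×10⁻⁸·1.119) = 2.434×10⁹ K⁴.

T ≈ 222 K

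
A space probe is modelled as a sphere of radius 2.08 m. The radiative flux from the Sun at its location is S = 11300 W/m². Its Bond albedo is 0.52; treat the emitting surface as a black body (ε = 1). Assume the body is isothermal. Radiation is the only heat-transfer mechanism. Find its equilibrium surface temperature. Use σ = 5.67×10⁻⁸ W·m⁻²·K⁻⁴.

At equilibrium, absorbed power = emitted power.
Absorbing cross-section = πr² = 13.59 m²; emitting surface = 4πr² = 54.37 m² (ratio 4).
(1−a)S·A_cross = εσ·A_surf·T⁴  ⇒  T⁴ = (1−a)S/(4σ).
T⁴ = 0.480·11300/(4·5.67×10⁻⁸) = 2.392×10¹⁰ K⁴.
T = (2.392×10¹⁰)^(1/4).

T ≈ 393 K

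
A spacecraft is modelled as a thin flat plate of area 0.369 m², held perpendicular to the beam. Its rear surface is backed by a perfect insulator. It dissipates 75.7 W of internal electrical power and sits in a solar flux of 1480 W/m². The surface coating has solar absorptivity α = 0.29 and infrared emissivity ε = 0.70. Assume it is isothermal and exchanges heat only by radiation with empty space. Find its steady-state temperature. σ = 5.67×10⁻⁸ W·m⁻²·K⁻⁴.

At steady state, absorbed solar power + internal power = radiated power.
Absorbed: α·S·A_cross = 0.29·1480·0.3690 = 158.4 W (cross-section A).
Total input = 158.4 + 75.7 = 234.1 W.
Radiated: εσ·A_surf·T⁴ with A_surf = A = 0.3690 m².
T⁴ = 234.1/(0.70·5.67×10⁻⁸·0.3690) = 1.598×10¹⁰ K⁴.

T ≈ 356 K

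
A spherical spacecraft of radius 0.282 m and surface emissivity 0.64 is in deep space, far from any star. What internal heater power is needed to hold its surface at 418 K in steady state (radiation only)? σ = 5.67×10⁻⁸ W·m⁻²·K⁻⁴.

P = εσ·4πr²·T⁴.
4πr² = 0.9993 m²; T⁴ = 3.053×10¹⁰ K⁴.
P = 0.64·5.67×10⁻⁸·0.9993·3.053×10¹⁰.

P ≈ 1110 W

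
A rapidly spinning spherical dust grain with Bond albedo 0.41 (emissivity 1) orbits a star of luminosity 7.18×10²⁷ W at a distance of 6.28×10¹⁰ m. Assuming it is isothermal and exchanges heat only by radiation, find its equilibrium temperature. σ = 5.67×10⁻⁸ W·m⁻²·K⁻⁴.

T ≈ 784 K

First find the stellar flux at distance d: S = L/(4πd²) = 7.18×10²⁷/(4π·(6.28×10¹⁰)²) = 1.449×10⁵ W/m².
For an isothermal sphere, absorbed (1−a)S·πr² = emitted σ·4πr²·T⁴, so T⁴ = (1−a)S/(4σ).
T⁴ = 0.590·1.449×10⁵/(4·5.67×10⁻⁸) = 3.769×10¹¹ K⁴.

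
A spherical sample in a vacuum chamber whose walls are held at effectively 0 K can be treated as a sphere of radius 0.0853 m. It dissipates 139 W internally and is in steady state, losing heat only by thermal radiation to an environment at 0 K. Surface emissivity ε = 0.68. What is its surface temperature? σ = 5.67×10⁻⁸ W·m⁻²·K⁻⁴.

Steady state: internal power = radiated power, P = εσA T⁴.
Radiating area A = 4πr² = 0.09143 m².
T⁴ = P/(εσA) = 139/(0.68·5.67×10⁻⁸·0.09143) = 3.943×10¹⁰ K⁴.
T = (3.943×10¹⁰)^(1/4).

T ≈ 446 K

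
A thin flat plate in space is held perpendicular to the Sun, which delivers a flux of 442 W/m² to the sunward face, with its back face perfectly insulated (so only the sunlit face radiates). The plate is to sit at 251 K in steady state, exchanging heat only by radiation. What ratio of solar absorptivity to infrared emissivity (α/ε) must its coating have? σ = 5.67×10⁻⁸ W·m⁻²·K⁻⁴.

Balance: αS·A = εσ·1A·T⁴ ⇒ α/ε = σT⁴/S.
α/ε = 5.67×10⁻⁸·(251)⁴/442 = 5.67×10⁻⁸·3.969×10⁹/442.

α/ε ≈ 0.509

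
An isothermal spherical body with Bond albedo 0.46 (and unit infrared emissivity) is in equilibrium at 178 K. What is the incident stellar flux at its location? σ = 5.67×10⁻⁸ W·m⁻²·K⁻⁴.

(1−a)S·πr² = σ·4πr²·T⁴ ⇒ S = 4σT⁴/(1−a).
S = 4·5.67×10⁻⁸·1.004×10⁹/0.540.

S ≈ 422 W/m²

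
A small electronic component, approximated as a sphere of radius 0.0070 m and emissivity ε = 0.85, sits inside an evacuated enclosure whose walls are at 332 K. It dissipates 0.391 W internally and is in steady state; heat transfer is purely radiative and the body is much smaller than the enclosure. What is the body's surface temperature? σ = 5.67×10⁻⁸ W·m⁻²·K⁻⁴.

T ≈ 399 K

For a small grey body in a large enclosure, net radiated power = εσA(T⁴ − T_w⁴).
Steady state: P = εσA(T⁴ − T_w⁴) with A = 4πr² = 6.158×10⁻⁴ m².
T⁴ = P/(εσA) + T_w⁴ = 0.391/(0.85·5.67×10⁻⁸·6.158×10⁻⁴) + (332)⁴
    = 1.318×10¹⁰ + 1.215×10¹⁰ = 2.532×10¹⁰ K⁴.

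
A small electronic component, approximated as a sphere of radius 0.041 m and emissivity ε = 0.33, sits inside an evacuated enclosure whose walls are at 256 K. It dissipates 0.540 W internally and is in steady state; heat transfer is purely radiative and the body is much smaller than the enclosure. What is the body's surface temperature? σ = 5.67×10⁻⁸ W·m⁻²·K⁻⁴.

For a small grey body in a large enclosure, net radiated power = εσA(T⁴ − T_w⁴).
Steady state: P = εσA(T⁴ − T_w⁴) with A = 4πr² = 0.02112 m².
T⁴ = P/(εσA) + T_w⁴ = 0.540/(0.33·5.67×10⁻⁸·0.02112) + (256)⁴
    = 1.366×10⁹ + 4.295×10⁹ = 5.661×10⁹ K⁴.

T ≈ 274 K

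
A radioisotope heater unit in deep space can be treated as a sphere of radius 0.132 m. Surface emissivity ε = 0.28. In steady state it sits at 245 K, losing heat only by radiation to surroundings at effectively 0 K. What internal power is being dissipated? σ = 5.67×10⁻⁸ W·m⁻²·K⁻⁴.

Steady state: P = εσA T⁴.
A = 4πr² = 0.2190 m²; T⁴ = (245)⁴ = 3.603×10⁹ K⁴.
P = 0.28 × 5.67×10⁻⁸ × 0.2190 × 3.603×10⁹.

P ≈ 12.5 W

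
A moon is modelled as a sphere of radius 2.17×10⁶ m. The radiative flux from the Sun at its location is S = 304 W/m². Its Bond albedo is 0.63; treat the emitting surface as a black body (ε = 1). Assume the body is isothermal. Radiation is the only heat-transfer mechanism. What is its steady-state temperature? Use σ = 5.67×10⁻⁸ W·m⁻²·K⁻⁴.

T ≈ 149 K

At equilibrium, absorbed power = emitted power.
Absorbing cross-section = πr² = 1.479×10¹³ m²; emitting surface = 4πr² = 5.917×10¹³ m² (ratio 4).
(1−a)S·A_cross = εσ·A_surf·T⁴  ⇒  T⁴ = (1−a)S/(4σ).
T⁴ = 0.370·304/(4·5.67×10⁻⁸) = 4.959×10⁸ K⁴.
T = (4.959×10⁸)^(1/4).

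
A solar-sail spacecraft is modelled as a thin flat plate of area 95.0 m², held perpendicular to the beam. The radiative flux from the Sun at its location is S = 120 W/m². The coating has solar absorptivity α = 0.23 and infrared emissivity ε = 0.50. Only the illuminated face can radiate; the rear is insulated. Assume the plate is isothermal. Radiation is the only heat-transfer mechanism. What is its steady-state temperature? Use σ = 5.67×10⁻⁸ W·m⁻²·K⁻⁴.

At equilibrium, absorbed power = emitted power.
Absorbing cross-section = A = 95.00 m²; emitting surface = A = 95.00 m² (ratio 1).
αS·A_cross = εσ·A_surf·T⁴  ⇒  T⁴ = αS/(ε·1σ).
T⁴ = 0.230·120/(0.50·1·5.67×10⁻⁸) = 9.735×10⁸ K⁴.
T = (9.735×10⁸)^(1/4).

T ≈ 177 K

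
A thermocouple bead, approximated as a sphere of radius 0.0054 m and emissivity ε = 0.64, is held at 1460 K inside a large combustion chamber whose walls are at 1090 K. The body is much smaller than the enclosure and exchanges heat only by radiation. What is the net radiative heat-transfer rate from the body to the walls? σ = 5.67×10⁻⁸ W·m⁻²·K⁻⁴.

For a small grey body in a large enclosure: P_net = εσA(T_body⁴ − T_wall⁴).
A = 4πr² = 3.664×10⁻⁴ m²; T_body⁴ − T_wall⁴ = 4.544×10¹² − 1.412×10¹² = 3.132×10¹² K⁴.
|P_net| = 0.64·5.67×10⁻⁸·3.664×10⁻⁴·3.132×10¹².

P_net ≈ 41.6 W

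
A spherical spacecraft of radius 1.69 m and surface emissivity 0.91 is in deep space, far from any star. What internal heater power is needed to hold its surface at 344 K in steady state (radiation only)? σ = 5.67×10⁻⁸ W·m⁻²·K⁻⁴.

P = εσ·4πr²·T⁴.
4πr² = 35.89 m²; T⁴ = 1.400×10¹⁰ K⁴.
P = 0.91·5.67×10⁻⁸·35.89·1.400×10¹⁰.

P ≈ 25900 W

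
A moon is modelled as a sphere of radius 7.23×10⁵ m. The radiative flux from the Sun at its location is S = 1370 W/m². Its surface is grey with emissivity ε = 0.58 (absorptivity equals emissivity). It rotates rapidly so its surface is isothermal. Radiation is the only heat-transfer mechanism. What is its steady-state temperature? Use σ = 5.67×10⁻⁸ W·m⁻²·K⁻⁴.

T ≈ 279 K

At equilibrium, absorbed power = emitted power.
Absorbing cross-section = πr² = 1.642×10¹² m²; emitting surface = 4πr² = 6.569×10¹² m² (ratio 4).
εS·A_cross = εσ·A_surf·T⁴  ⇒  T⁴ = S/(4σ)   (ε cancels).
T⁴ = 1370/(4·5.67×10⁻⁸) = 6.041×10⁹ K⁴.
T = (6.041×10⁹)^(1/4).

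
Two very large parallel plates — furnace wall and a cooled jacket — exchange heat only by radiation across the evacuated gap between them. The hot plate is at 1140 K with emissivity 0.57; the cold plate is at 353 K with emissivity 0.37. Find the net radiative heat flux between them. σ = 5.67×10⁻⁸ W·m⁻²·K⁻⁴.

q ≈ 27400 W/m²

For two infinite grey parallel plates, q = σ(T₁⁴ − T₂⁴)/(1/ε₁ + 1/ε₂ − 1).
T₁⁴ − T₂⁴ = 1.689×10¹² − 1.553×10¹⁰ = 1.673×10¹² K⁴.
1/ε₁ + 1/ε₂ − 1 = 1.754 + 2.703 − 1 = 3.457.
q = 5.67×10⁻⁸ × 1.673×10¹² / 3.457.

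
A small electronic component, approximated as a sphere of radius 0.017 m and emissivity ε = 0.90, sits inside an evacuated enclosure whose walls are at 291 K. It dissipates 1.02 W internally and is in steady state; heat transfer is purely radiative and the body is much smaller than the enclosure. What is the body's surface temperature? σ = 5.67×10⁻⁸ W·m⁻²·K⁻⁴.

T ≈ 336 K

For a small grey body in a large enclosure, net radiated power = εσA(T⁴ − T_w⁴).
Steady state: P = εσA(T⁴ − T_w⁴) with A = 4πr² = 0.003632 m².
T⁴ = P/(εσA) + T_w⁴ = 1.02/(0.90·5.67×10⁻⁸·0.003632) + (291)⁴
    = 5.504×10⁹ + 7.171×10⁹ = 1.267×10¹⁰ K⁴.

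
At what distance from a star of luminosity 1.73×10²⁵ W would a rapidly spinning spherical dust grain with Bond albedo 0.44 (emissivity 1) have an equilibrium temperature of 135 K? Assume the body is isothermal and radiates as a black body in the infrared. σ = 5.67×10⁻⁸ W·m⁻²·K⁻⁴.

d ≈ 1.01×10¹¹ m

For an isothermal black-emitting sphere, (1−a)S·πr² = σ·4πr²·T⁴ ⇒ S = 4σT⁴/(1−a).
S = 4·5.67×10⁻⁸·(135)⁴/0.560 = 134.5 W/m².
Flux falls as S = L/(4πd²), so d = √(L/(4πS)) = √(1.73×10²⁵/(4π·134.5)).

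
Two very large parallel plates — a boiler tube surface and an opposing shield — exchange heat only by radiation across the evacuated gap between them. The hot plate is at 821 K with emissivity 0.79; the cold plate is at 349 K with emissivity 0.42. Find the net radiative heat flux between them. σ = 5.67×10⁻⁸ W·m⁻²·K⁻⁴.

For two infinite grey parallel plates, q = σ(T₁⁴ − T₂⁴)/(1/ε₁ + 1/ε₂ − 1).
T₁⁴ − T₂⁴ = 4.543×10¹¹ − 1.484×10¹⁰ = 4.395×10¹¹ K⁴.
1/ε₁ + 1/ε₂ − 1 = 1.266 + 2.381 − 1 = 2.647.
q = 5.67×10⁻⁸ × 4.395×10¹¹ / 2.647.

q ≈ 9420 W/m²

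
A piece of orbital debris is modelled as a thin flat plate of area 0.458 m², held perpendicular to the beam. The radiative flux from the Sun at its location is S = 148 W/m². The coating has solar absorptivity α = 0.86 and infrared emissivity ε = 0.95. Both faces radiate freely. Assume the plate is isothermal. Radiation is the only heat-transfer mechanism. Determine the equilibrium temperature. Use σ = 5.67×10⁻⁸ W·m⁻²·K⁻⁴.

T ≈ 185 K

At equilibrium, absorbed power = emitted power.
Absorbing cross-section = A = 0.4580 m²; emitting surface = 2A = 0.9160 m² (ratio 2).
αS·A_cross = εσ·A_surf·T⁴  ⇒  T⁴ = αS/(ε·2σ).
T⁴ = 0.860·148/(0.95·2·5.67×10⁻⁸) = 1.181×10⁹ K⁴.
T = (1.181×10⁹)^(1/4).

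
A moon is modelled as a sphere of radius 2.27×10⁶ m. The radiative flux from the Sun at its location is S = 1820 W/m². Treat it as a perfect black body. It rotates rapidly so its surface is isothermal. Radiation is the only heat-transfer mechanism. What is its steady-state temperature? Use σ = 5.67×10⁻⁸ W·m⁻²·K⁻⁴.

At equilibrium, absorbed power = emitted power.
Absorbing cross-section = πr² = 1.619×10¹³ m²; emitting surface = 4πr² = 6.475×10¹³ m² (ratio 4).
S·A_cross = εσ·A_surf·T⁴  ⇒  T⁴ = S/(4σ).
T⁴ = 1.00·1820/(4·5.67×10⁻⁸) = 8.025×10⁹ K⁴.
T = (8.025×10⁹)^(1/4).

T ≈ 299 K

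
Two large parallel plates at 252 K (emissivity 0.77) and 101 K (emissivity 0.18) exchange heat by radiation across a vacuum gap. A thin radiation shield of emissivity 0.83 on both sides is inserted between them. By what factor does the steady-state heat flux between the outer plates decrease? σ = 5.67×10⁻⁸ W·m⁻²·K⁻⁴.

Without shield: q₀ = σΔ(T⁴)/(1/ε₁+1/ε₂−1) with denominator 5.854.
With shield the two gaps are in series; the resistances add: (1/ε₁+1/ε_s−1)+(1/ε_s+1/ε₂−1) = 1.504+5.760 = 7.264.
Heat-flux ratio q₀/q = 7.264/5.854.

factor ≈ 1.24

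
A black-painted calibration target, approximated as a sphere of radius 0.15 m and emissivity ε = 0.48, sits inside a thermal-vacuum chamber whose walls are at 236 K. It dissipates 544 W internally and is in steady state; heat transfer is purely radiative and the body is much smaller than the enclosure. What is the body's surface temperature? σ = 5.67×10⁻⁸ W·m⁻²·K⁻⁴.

For a small grey body in a large enclosure, net radiated power = εσA(T⁴ − T_w⁴).
Steady state: P = εσA(T⁴ − T_w⁴) with A = 4πr² = 0.2827 m².
T⁴ = P/(εσA) + T_w⁴ = 544/(0.48·5.67×10⁻⁸·0.2827) + (236)⁴
    = 7.069×10¹⁰ + 3.102×10⁹ = 7.380×10¹⁰ K⁴.

T ≈ 521 K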